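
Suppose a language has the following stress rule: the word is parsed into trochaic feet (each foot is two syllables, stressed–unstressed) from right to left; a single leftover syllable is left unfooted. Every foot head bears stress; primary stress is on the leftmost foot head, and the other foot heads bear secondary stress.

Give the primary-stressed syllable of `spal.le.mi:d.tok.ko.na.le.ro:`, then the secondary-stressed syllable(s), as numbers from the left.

primary 1, secondary 3, 5, 7

Parse right to left into trochaic (ˈσσ) feet: (ˈspal.le) (ˈmi:d.tok) (ˈko.na) (ˈle.ro:).
Foot heads (stressed positions): 1, 3, 5, 7.
End Rule Leftmost: primary stress on the leftmost head = syllable 1.
Secondary stress on 3, 5, 7: ˈspal.le.ˌmi:d.tok.ˌko.na.ˌle.ro:.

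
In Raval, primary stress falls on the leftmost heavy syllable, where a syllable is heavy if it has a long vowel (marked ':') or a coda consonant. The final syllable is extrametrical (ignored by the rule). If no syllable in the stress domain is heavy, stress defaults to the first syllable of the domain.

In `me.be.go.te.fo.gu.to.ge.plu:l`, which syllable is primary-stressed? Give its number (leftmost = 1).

1

The final syllable (9, plu:l) is extrametrical; the stress domain is syllables 1–8.
Weights: 1 me L, 2 be L, 3 go L, 4 te L, 5 fo L, 6 gu L, 7 to L, 8 ge L.
No heavy syllable in the domain; default to the first syllable of the domain = syllable 1.
Primary stress: syllable 1 → ˈme.be.go.te.fo.gu.to.ge.plu:l.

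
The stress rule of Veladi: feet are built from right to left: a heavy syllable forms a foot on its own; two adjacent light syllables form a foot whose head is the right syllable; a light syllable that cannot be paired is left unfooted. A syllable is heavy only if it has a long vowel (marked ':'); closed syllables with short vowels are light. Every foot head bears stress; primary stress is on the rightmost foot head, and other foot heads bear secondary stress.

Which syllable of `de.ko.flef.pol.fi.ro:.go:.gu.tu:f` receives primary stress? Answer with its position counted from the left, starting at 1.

9

Weights: 1 de L, 2 ko L, 3 flef L, 4 pol L, 5 fi L, 6 ro: H, 7 go: H, 8 gu L, 9 tu:f H.
Parse right to left (heavy = foot alone; LL = one foot; stranded L unfooted): de (ko.ˈflef) (pol.ˈfi) (ˈro:) (ˈgo:) gu (ˈtu:f).
Foot heads: 3, 5, 6, 7, 9.
Primary stress on the rightmost head = syllable 9.
Primary stress: syllable 9 → de.ko.flef.pol.fi.ro:.go:.gu.ˈtu:f.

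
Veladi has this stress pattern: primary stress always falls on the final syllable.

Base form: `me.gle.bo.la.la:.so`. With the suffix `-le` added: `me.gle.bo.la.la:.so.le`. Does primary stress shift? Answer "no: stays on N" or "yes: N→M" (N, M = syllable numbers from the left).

Base `me.gle.bo.la.la:.so` (6 syllables):
  The word has 6 syllables; the final syllable is syllable 6 (so).
  → primary stress on syllable 6.
Suffixed `me.gle.bo.la.la:.so.le` (7 syllables):
  The word has 7 syllables; the final syllable is syllable 7 (le).
  → primary stress on syllable 7.

yes: 6→7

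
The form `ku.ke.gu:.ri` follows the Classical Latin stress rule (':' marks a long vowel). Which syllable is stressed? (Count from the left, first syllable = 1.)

Classical Latin: stress the penult if heavy (long vowel or closed), else the antepenult.
Weights: 2 ke L, 3 gu: H, 4 ri L.
The penult (syllable 3, gu:) is heavy, so it takes stress.
Stress on syllable 3: ku.ke.ˈgu:.ri.

3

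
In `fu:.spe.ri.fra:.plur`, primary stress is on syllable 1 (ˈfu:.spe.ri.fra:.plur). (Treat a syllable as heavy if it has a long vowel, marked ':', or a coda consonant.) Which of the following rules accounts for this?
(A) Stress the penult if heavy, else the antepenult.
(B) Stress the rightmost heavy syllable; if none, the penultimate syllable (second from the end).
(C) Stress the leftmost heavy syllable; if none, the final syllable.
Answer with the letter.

Rule A → syllable 4 (observed: 1).
Rule B → syllable 5 (observed: 1).
Rule C → syllable 1 ✓.

C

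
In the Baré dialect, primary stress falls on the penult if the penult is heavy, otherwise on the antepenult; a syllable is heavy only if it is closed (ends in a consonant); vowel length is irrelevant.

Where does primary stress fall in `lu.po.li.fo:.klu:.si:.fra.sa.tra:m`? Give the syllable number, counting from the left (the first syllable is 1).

Weights: 7 fra L, 8 sa L, 9 tra:m H.
The penult (syllable 8, sa) is light, so stress falls on the antepenult (syllable 7, fra).
Primary stress: syllable 7 → lu.po.li.fo:.klu:.si:.ˈfra.sa.tra:m.

7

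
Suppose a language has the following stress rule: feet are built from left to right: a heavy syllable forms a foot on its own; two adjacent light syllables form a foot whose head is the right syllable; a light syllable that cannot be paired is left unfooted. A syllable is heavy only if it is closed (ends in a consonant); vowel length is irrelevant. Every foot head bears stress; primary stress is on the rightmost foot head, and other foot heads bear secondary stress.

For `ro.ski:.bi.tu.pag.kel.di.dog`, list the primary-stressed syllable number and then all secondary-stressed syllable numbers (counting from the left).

Weights: 1 ro L, 2 ski: L, 3 bi L, 4 tu L, 5 pag H, 6 kel H, 7 di L, 8 dog H.
Parse left to right (heavy = foot alone; LL = one foot; stranded L unfooted): (ro.ˈski:) (bi.ˈtu) (ˈpag) (ˈkel) di (ˈdog).
Foot heads: 2, 4, 5, 6, 8.
Primary stress on the rightmost head = syllable 8.
Secondary stress on 2, 4, 5, 6: ro.ˌski:.bi.ˌtu.ˌpag.ˌkel.di.ˈdog.

primary 8, secondary 2, 4, 5, 6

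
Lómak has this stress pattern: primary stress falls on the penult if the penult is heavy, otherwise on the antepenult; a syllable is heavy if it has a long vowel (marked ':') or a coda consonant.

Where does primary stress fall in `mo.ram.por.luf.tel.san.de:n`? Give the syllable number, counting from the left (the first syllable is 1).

Weights: 5 tel H, 6 san H, 7 de:n H.
The penult (syllable 6, san) is heavy, so it takes stress.
Primary stress: syllable 6 → mo.ram.por.luf.tel.ˈsan.de:n.

6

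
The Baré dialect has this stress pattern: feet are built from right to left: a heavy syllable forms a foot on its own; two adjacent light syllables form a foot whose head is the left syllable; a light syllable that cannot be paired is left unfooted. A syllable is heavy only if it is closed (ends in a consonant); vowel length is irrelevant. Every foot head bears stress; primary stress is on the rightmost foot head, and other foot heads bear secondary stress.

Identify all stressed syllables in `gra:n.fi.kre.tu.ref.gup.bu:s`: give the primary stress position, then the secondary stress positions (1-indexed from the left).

primary 7, secondary 1, 3, 5, 6

Weights: 1 gra:n H, 2 fi L, 3 kre L, 4 tu L, 5 ref H, 6 gup H, 7 bu:s H.
Parse right to left (heavy = foot alone; LL = one foot; stranded L unfooted): (ˈgra:n) fi (ˈkre.tu) (ˈref) (ˈgup) (ˈbu:s).
Foot heads: 1, 3, 5, 6, 7.
Primary stress on the rightmost head = syllable 7.
Secondary stress on 1, 3, 5, 6: ˌgra:n.fi.ˌkre.tu.ˌref.ˌgup.ˈbu:s.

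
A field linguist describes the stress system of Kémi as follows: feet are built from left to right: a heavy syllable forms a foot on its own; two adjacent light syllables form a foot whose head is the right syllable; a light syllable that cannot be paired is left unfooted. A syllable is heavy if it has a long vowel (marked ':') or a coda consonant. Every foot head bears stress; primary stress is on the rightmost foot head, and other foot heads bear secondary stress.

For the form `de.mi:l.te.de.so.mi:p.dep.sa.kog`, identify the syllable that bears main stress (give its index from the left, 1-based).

9

Weights: 1 de L, 2 mi:l H, 3 te L, 4 de L, 5 so L, 6 mi:p H, 7 dep H, 8 sa L, 9 kog H.
Parse left to right (heavy = foot alone; LL = one foot; stranded L unfooted): de (ˈmi:l) (te.ˈde) so (ˈmi:p) (ˈdep) sa (ˈkog).
Foot heads: 2, 4, 6, 7, 9.
Primary stress on the rightmost head = syllable 9.
Primary stress: syllable 9 → de.mi:l.te.de.so.mi:p.dep.sa.ˈkog.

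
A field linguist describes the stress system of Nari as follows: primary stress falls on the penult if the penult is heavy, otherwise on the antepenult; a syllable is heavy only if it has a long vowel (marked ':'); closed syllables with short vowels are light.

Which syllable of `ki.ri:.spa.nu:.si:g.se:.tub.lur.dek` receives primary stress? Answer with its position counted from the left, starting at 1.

7

Weights: 7 tub L, 8 lur L, 9 dek L.
The penult (syllable 8, lur) is light, so stress falls on the antepenult (syllable 7, tub).
Primary stress: syllable 7 → ki.ri:.spa.nu:.si:g.se:.ˈtub.lur.dek.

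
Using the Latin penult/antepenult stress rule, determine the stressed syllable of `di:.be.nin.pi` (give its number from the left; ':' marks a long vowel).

3

Classical Latin: stress the penult if heavy (long vowel or closed), else the antepenult.
Weights: 2 be L, 3 nin H, 4 pi L.
The penult (syllable 3, nin) is heavy, so it takes stress.
Stress on syllable 3: di:.be.ˈnin.pi.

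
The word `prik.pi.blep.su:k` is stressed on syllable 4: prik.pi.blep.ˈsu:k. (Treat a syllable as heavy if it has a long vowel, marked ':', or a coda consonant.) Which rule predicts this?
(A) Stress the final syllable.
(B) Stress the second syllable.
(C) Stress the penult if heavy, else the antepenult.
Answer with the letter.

A

Rule A → syllable 4 ✓.
Rule B → syllable 2 (observed: 4).
Rule C → syllable 3 (observed: 4).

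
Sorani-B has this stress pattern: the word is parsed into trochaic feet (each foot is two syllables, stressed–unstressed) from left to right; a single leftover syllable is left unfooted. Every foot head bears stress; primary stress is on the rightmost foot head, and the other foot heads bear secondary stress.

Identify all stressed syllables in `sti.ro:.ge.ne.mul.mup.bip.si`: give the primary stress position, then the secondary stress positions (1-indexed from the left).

Parse left to right into trochaic (ˈσσ) feet: (ˈsti.ro:) (ˈge.ne) (ˈmul.mup) (ˈbip.si).
Foot heads (stressed positions): 1, 3, 5, 7.
End Rule Rightmost: primary stress on the rightmost head = syllable 7.
Secondary stress on 1, 3, 5: ˌsti.ro:.ˌge.ne.ˌmul.mup.ˈbip.si.

primary 7, secondary 1, 3, 5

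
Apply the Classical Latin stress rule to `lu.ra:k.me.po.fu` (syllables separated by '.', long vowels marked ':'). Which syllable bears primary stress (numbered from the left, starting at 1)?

Classical Latin: stress the penult if heavy (long vowel or closed), else the antepenult.
Weights: 3 me L, 4 po L, 5 fu L.
The penult (syllable 4, po) is light, so stress falls on the antepenult (syllable 3, me).
Stress on syllable 3: lu.ra:k.ˈme.po.fu.

3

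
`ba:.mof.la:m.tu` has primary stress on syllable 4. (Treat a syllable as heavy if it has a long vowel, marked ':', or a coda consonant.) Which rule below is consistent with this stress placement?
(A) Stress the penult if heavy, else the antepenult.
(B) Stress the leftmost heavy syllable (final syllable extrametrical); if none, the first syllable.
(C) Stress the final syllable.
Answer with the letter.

Rule A → syllable 3 (observed: 4).
Rule B → syllable 1 (observed: 4).
Rule C → syllable 4 ✓.

C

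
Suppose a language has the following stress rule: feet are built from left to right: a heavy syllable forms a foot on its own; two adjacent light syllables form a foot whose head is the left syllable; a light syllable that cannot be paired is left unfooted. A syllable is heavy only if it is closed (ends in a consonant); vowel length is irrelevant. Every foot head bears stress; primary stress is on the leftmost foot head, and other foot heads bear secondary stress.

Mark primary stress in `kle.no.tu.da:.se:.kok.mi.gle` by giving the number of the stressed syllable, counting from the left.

1

Weights: 1 kle L, 2 no L, 3 tu L, 4 da: L, 5 se: L, 6 kok H, 7 mi L, 8 gle L.
Parse left to right (heavy = foot alone; LL = one foot; stranded L unfooted): (ˈkle.no) (ˈtu.da:) se: (ˈkok) (ˈmi.gle).
Foot heads: 1, 3, 6, 7.
Primary stress on the leftmost head = syllable 1.
Primary stress: syllable 1 → ˈkle.no.tu.da:.se:.kok.mi.gle.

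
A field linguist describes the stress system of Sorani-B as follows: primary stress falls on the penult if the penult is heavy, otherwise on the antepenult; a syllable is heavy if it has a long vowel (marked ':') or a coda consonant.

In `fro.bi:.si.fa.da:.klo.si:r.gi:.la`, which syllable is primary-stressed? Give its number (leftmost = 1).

8

Weights: 7 si:r H, 8 gi: H, 9 la L.
The penult (syllable 8, gi:) is heavy, so it takes stress.
Primary stress: syllable 8 → fro.bi:.si.fa.da:.klo.si:r.ˈgi:.la.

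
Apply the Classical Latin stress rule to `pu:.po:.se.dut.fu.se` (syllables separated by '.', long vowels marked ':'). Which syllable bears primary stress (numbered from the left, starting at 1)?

Classical Latin: stress the penult if heavy (long vowel or closed), else the antepenult.
Weights: 4 dut H, 5 fu L, 6 se L.
The penult (syllable 5, fu) is light, so stress falls on the antepenult (syllable 4, dut).
Stress on syllable 4: pu:.po:.se.ˈdut.fu.se.

4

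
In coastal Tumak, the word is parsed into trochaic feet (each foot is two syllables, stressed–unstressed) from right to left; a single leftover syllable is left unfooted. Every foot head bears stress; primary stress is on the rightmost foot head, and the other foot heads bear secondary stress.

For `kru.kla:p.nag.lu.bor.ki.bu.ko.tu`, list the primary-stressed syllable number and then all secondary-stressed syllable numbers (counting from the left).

Parse right to left into trochaic (ˈσσ) feet: kru (ˈkla:p.nag) (ˈlu.bor) (ˈki.bu) (ˈko.tu). Syllable 1 is left unfooted.
Foot heads (stressed positions): 2, 4, 6, 8.
End Rule Rightmost: primary stress on the rightmost head = syllable 8.
Secondary stress on 2, 4, 6: kru.ˌkla:p.nag.ˌlu.bor.ˌki.bu.ˈko.tu.

primary 8, secondary 2, 4, 6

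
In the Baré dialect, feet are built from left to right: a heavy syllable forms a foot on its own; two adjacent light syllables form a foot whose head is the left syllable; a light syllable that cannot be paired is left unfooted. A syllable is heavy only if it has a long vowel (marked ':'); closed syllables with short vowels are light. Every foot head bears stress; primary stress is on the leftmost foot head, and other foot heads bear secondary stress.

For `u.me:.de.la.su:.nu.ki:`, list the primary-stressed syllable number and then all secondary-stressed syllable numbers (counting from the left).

Weights: 1 u L, 2 me: H, 3 de L, 4 la L, 5 su: H, 6 nu L, 7 ki: H.
Parse left to right (heavy = foot alone; LL = one foot; stranded L unfooted): u (ˈme:) (ˈde.la) (ˈsu:) nu (ˈki:).
Foot heads: 2, 3, 5, 7.
Primary stress on the leftmost head = syllable 2.
Secondary stress on 3, 5, 7: u.ˈme:.ˌde.la.ˌsu:.nu.ˌki:.

primary 2, secondary 3, 5, 7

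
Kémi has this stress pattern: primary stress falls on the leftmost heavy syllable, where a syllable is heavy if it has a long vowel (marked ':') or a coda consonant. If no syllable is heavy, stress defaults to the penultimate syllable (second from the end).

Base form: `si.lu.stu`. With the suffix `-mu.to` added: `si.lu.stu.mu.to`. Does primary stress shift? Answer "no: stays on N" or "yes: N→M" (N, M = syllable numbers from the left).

Base `si.lu.stu` (3 syllables):
  Weights: 1 si L, 2 lu L, 3 stu L.
  No heavy syllable in the domain; default to the penultimate syllable (second from the end) = syllable 2.
  → primary stress on syllable 2.
Suffixed `si.lu.stu.mu.to` (5 syllables):
  Weights: 1 si L, 2 lu L, 3 stu L, 4 mu L, 5 to L.
  No heavy syllable in the domain; default to the penultimate syllable (second from the end) = syllable 4.
  → primary stress on syllable 4.

yes: 2→4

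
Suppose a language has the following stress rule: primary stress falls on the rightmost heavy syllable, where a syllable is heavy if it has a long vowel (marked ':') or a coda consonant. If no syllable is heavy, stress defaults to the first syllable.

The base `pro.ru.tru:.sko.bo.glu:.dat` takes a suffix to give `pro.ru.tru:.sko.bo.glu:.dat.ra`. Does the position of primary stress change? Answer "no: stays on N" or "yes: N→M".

no: stays on 7

Base `pro.ru.tru:.sko.bo.glu:.dat` (7 syllables):
  Weights: 1 pro L, 2 ru L, 3 tru: H, 4 sko L, 5 bo L, 6 glu: H, 7 dat H.
  Heavy syllables in the domain: 3, 6, 7. The rightmost is syllable 7 (dat).
  → primary stress on syllable 7.
Suffixed `pro.ru.tru:.sko.bo.glu:.dat.ra` (8 syllables):
  Weights: 1 pro L, 2 ru L, 3 tru: H, 4 sko L, 5 bo L, 6 glu: H, 7 dat H, 8 ra L.
  Heavy syllables in the domain: 3, 6, 7. The rightmost is syllable 7 (dat).
  → primary stress on syllable 7.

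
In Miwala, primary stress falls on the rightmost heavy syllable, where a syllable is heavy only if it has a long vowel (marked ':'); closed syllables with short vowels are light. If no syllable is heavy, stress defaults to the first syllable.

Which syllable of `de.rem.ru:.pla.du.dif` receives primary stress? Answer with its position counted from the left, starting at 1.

Weights: 1 de L, 2 rem L, 3 ru: H, 4 pla L, 5 du L, 6 dif L.
Heavy syllables in the domain: 3. The rightmost is syllable 3 (ru:).
Primary stress: syllable 3 → de.rem.ˈru:.pla.du.dif.

3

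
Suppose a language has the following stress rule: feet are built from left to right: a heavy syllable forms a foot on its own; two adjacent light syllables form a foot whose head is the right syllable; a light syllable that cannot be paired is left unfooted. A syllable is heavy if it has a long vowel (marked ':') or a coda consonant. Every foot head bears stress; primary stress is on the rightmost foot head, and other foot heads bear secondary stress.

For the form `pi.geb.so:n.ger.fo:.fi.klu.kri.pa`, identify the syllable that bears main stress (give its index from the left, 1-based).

Weights: 1 pi L, 2 geb H, 3 so:n H, 4 ger H, 5 fo: H, 6 fi L, 7 klu L, 8 kri L, 9 pa L.
Parse left to right (heavy = foot alone; LL = one foot; stranded L unfooted): pi (ˈgeb) (ˈso:n) (ˈger) (ˈfo:) (fi.ˈklu) (kri.ˈpa).
Foot heads: 2, 3, 4, 5, 7, 9.
Primary stress on the rightmost head = syllable 9.
Primary stress: syllable 9 → pi.geb.so:n.ger.fo:.fi.klu.kri.ˈpa.

9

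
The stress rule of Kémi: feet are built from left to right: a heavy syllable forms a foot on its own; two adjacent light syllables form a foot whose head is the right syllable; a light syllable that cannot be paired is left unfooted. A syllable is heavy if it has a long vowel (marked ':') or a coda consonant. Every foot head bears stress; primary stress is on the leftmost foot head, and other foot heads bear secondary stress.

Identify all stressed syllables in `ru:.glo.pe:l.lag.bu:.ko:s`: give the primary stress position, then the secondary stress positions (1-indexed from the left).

primary 1, secondary 3, 4, 5, 6

Weights: 1 ru: H, 2 glo L, 3 pe:l H, 4 lag H, 5 bu: H, 6 ko:s H.
Parse left to right (heavy = foot alone; LL = one foot; stranded L unfooted): (ˈru:) glo (ˈpe:l) (ˈlag) (ˈbu:) (ˈko:s).
Foot heads: 1, 3, 4, 5, 6.
Primary stress on the leftmost head = syllable 1.
Secondary stress on 3, 4, 5, 6: ˈru:.glo.ˌpe:l.ˌlag.ˌbu:.ˌko:s.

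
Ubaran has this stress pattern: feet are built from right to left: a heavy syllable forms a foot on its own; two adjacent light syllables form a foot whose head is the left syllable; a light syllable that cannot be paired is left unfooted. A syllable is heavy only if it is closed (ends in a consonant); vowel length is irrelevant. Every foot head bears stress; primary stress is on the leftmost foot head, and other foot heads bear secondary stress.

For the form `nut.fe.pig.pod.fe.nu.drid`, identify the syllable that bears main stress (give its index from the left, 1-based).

Weights: 1 nut H, 2 fe L, 3 pig H, 4 pod H, 5 fe L, 6 nu L, 7 drid H.
Parse right to left (heavy = foot alone; LL = one foot; stranded L unfooted): (ˈnut) fe (ˈpig) (ˈpod) (ˈfe.nu) (ˈdrid).
Foot heads: 1, 3, 4, 5, 7.
Primary stress on the leftmost head = syllable 1.
Primary stress: syllable 1 → ˈnut.fe.pig.pod.fe.nu.drid.

1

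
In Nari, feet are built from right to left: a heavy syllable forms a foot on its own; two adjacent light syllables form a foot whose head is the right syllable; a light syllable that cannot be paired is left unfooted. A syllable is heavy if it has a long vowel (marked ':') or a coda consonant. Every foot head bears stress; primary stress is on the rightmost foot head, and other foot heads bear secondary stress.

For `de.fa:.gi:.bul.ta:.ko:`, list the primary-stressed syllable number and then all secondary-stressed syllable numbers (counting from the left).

primary 6, secondary 2, 3, 4, 5

Weights: 1 de L, 2 fa: H, 3 gi: H, 4 bul H, 5 ta: H, 6 ko: H.
Parse right to left (heavy = foot alone; LL = one foot; stranded L unfooted): de (ˈfa:) (ˈgi:) (ˈbul) (ˈta:) (ˈko:).
Foot heads: 2, 3, 4, 5, 6.
Primary stress on the rightmost head = syllable 6.
Secondary stress on 2, 3, 4, 5: de.ˌfa:.ˌgi:.ˌbul.ˌta:.ˈko:.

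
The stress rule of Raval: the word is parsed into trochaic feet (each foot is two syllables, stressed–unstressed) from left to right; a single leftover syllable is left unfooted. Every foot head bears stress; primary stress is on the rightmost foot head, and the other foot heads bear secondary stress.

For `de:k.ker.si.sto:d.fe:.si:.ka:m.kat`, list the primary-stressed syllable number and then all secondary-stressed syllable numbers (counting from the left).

Parse left to right into trochaic (ˈσσ) feet: (ˈde:k.ker) (ˈsi.sto:d) (ˈfe:.si:) (ˈka:m.kat).
Foot heads (stressed positions): 1, 3, 5, 7.
End Rule Rightmost: primary stress on the rightmost head = syllable 7.
Secondary stress on 1, 3, 5: ˌde:k.ker.ˌsi.sto:d.ˌfe:.si:.ˈka:m.kat.

primary 7, secondary 1, 3, 5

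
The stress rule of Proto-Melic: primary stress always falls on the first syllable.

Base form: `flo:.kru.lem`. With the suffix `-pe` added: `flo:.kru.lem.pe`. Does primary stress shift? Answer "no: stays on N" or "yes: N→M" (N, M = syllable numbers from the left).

Base `flo:.kru.lem` (3 syllables):
  The word has 3 syllables; the first syllable is syllable 1 (flo:).
  → primary stress on syllable 1.
Suffixed `flo:.kru.lem.pe` (4 syllables):
  The word has 4 syllables; the first syllable is syllable 1 (flo:).
  → primary stress on syllable 1.

no: stays on 1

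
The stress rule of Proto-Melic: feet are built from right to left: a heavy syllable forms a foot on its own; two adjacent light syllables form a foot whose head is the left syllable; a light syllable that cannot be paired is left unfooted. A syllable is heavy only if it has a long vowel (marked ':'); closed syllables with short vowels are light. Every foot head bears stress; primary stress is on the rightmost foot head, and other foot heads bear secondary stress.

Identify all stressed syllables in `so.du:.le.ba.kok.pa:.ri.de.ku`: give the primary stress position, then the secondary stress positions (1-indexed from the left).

Weights: 1 so L, 2 du: H, 3 le L, 4 ba L, 5 kok L, 6 pa: H, 7 ri L, 8 de L, 9 ku L.
Parse right to left (heavy = foot alone; LL = one foot; stranded L unfooted): so (ˈdu:) le (ˈba.kok) (ˈpa:) ri (ˈde.ku).
Foot heads: 2, 4, 6, 8.
Primary stress on the rightmost head = syllable 8.
Secondary stress on 2, 4, 6: so.ˌdu:.le.ˌba.kok.ˌpa:.ri.ˈde.ku.

primary 8, secondary 2, 4, 6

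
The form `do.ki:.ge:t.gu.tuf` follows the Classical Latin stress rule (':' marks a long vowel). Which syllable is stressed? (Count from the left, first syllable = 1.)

3

Classical Latin: stress the penult if heavy (long vowel or closed), else the antepenult.
Weights: 3 ge:t H, 4 gu L, 5 tuf H.
The penult (syllable 4, gu) is light, so stress falls on the antepenult (syllable 3, ge:t).
Stress on syllable 3: do.ki:.ˈge:t.gu.tuf.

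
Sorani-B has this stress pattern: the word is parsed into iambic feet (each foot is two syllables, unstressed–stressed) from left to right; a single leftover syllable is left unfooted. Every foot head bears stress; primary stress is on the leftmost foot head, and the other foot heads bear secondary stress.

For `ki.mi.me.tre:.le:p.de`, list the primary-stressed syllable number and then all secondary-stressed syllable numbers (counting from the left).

Parse left to right into iambic (σˈσ) feet: (ki.ˈmi) (me.ˈtre:) (le:p.ˈde).
Foot heads (stressed positions): 2, 4, 6.
End Rule Leftmost: primary stress on the leftmost head = syllable 2.
Secondary stress on 4, 6: ki.ˈmi.me.ˌtre:.le:p.ˌde.

primary 2, secondary 4, 6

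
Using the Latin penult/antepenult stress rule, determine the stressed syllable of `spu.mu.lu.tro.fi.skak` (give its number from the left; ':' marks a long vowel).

Classical Latin: stress the penult if heavy (long vowel or closed), else the antepenult.
Weights: 4 tro L, 5 fi L, 6 skak H.
The penult (syllable 5, fi) is light, so stress falls on the antepenult (syllable 4, tro).
Stress on syllable 4: spu.mu.lu.ˈtro.fi.skak.

4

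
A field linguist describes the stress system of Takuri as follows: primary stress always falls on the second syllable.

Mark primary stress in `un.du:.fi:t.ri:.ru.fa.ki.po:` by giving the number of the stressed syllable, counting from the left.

The word has 8 syllables; the second syllable is syllable 2 (du:).
Primary stress: syllable 2 → un.ˈdu:.fi:t.ri:.ru.fa.ki.po:.

2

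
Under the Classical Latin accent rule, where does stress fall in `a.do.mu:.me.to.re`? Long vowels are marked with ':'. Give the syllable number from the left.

Classical Latin: stress the penult if heavy (long vowel or closed), else the antepenult.
Weights: 4 me L, 5 to L, 6 re L.
The penult (syllable 5, to) is light, so stress falls on the antepenult (syllable 4, me).
Stress on syllable 4: a.do.mu:.ˈme.to.re.

4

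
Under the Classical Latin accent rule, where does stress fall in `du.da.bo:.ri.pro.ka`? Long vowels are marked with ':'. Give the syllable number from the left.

Classical Latin: stress the penult if heavy (long vowel or closed), else the antepenult.
Weights: 4 ri L, 5 pro L, 6 ka L.
The penult (syllable 5, pro) is light, so stress falls on the antepenult (syllable 4, ri).
Stress on syllable 4: du.da.bo:.ˈri.pro.ka.

4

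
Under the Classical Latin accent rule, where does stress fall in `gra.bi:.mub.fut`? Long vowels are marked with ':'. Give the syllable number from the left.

Classical Latin: stress the penult if heavy (long vowel or closed), else the antepenult.
Weights: 2 bi: H, 3 mub H, 4 fut H.
The penult (syllable 3, mub) is heavy, so it takes stress.
Stress on syllable 3: gra.bi:.ˈmub.fut.

3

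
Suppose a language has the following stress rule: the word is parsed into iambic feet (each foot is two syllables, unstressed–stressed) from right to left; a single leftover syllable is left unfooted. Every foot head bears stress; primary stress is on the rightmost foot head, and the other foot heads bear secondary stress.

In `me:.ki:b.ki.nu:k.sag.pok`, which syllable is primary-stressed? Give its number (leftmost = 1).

6

Parse right to left into iambic (σˈσ) feet: (me:.ˈki:b) (ki.ˈnu:k) (sag.ˈpok).
Foot heads (stressed positions): 2, 4, 6.
End Rule Rightmost: primary stress on the rightmost head = syllable 6.
Primary stress: syllable 6 → me:.ki:b.ki.nu:k.sag.ˈpok.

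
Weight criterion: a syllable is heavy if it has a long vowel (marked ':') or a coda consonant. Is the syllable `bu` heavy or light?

`bu`: short vowel, open (no coda). Short vowel, open → light.

light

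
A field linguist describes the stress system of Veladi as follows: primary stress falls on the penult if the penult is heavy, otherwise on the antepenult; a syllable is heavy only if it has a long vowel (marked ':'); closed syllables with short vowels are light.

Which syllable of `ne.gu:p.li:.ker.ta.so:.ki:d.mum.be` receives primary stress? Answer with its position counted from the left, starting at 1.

7

Weights: 7 ki:d H, 8 mum L, 9 be L.
The penult (syllable 8, mum) is light, so stress falls on the antepenult (syllable 7, ki:d).
Primary stress: syllable 7 → ne.gu:p.li:.ker.ta.so:.ˈki:d.mum.be.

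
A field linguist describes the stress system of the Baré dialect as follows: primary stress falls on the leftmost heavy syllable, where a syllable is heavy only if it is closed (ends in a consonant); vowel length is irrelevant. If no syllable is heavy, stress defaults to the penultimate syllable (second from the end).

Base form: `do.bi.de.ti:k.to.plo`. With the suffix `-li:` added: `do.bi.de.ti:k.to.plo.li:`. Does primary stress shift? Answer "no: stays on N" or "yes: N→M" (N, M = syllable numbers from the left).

Base `do.bi.de.ti:k.to.plo` (6 syllables):
  Weights: 1 do L, 2 bi L, 3 de L, 4 ti:k H, 5 to L, 6 plo L.
  Heavy syllables in the domain: 4. The leftmost is syllable 4 (ti:k).
  → primary stress on syllable 4.
Suffixed `do.bi.de.ti:k.to.plo.li:` (7 syllables):
  Weights: 1 do L, 2 bi L, 3 de L, 4 ti:k H, 5 to L, 6 plo L, 7 li: L.
  Heavy syllables in the domain: 4. The leftmost is syllable 4 (ti:k).
  → primary stress on syllable 4.

no: stays on 4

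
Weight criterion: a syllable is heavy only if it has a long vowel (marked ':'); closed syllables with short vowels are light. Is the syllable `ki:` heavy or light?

`ki:`: long vowel, open (no coda). Long vowel → heavy.

heavy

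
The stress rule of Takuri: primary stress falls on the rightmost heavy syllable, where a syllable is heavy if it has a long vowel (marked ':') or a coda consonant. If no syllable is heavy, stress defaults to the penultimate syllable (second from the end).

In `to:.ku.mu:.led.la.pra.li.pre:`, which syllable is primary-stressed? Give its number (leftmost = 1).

Weights: 1 to: H, 2 ku L, 3 mu: H, 4 led H, 5 la L, 6 pra L, 7 li L, 8 pre: H.
Heavy syllables in the domain: 1, 3, 4, 8. The rightmost is syllable 8 (pre:).
Primary stress: syllable 8 → to:.ku.mu:.led.la.pra.li.ˈpre:.

8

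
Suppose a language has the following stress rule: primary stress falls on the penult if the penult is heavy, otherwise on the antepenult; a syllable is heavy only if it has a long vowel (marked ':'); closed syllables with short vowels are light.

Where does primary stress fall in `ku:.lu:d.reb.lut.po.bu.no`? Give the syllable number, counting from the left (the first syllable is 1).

Weights: 5 po L, 6 bu L, 7 no L.
The penult (syllable 6, bu) is light, so stress falls on the antepenult (syllable 5, po).
Primary stress: syllable 5 → ku:.lu:d.reb.lut.ˈpo.bu.no.

5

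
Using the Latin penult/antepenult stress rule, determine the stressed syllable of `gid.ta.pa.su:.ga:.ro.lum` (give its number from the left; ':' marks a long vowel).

Classical Latin: stress the penult if heavy (long vowel or closed), else the antepenult.
Weights: 5 ga: H, 6 ro L, 7 lum H.
The penult (syllable 6, ro) is light, so stress falls on the antepenult (syllable 5, ga:).
Stress on syllable 5: gid.ta.pa.su:.ˈga:.ro.lum.

5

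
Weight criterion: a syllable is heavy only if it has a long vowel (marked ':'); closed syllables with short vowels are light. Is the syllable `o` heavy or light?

`o`: short vowel, open (no coda). Short vowel → light.

light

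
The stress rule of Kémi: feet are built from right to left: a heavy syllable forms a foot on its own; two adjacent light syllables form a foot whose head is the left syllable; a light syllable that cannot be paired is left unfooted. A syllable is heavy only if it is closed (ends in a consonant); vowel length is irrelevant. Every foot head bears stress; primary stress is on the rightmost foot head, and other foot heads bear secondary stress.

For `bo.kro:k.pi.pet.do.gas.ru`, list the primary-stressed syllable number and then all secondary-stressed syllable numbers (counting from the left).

primary 6, secondary 2, 4

Weights: 1 bo L, 2 kro:k H, 3 pi L, 4 pet H, 5 do L, 6 gas H, 7 ru L.
Parse right to left (heavy = foot alone; LL = one foot; stranded L unfooted): bo (ˈkro:k) pi (ˈpet) do (ˈgas) ru.
Foot heads: 2, 4, 6.
Primary stress on the rightmost head = syllable 6.
Secondary stress on 2, 4: bo.ˌkro:k.pi.ˌpet.do.ˈgas.ru.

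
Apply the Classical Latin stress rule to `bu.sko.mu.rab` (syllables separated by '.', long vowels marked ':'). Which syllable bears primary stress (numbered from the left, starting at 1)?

Classical Latin: stress the penult if heavy (long vowel or closed), else the antepenult.
Weights: 2 sko L, 3 mu L, 4 rab H.
The penult (syllable 3, mu) is light, so stress falls on the antepenult (syllable 2, sko).
Stress on syllable 2: bu.ˈsko.mu.rab.

2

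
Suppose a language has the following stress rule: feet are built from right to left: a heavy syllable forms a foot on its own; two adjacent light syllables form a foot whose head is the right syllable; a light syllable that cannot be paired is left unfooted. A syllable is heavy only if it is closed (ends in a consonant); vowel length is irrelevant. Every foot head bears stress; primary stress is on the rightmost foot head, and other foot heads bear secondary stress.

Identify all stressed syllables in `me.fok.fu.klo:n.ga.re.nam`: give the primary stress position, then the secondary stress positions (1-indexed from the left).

primary 7, secondary 2, 4, 6

Weights: 1 me L, 2 fok H, 3 fu L, 4 klo:n H, 5 ga L, 6 re L, 7 nam H.
Parse right to left (heavy = foot alone; LL = one foot; stranded L unfooted): me (ˈfok) fu (ˈklo:n) (ga.ˈre) (ˈnam).
Foot heads: 2, 4, 6, 7.
Primary stress on the rightmost head = syllable 7.
Secondary stress on 2, 4, 6: me.ˌfok.fu.ˌklo:n.ga.ˌre.ˈnam.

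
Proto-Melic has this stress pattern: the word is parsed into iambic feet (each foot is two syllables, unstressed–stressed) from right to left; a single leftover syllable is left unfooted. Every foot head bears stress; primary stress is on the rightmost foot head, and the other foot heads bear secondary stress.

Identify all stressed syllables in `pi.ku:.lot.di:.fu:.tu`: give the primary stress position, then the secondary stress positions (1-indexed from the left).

Parse right to left into iambic (σˈσ) feet: (pi.ˈku:) (lot.ˈdi:) (fu:.ˈtu).
Foot heads (stressed positions): 2, 4, 6.
End Rule Rightmost: primary stress on the rightmost head = syllable 6.
Secondary stress on 2, 4: pi.ˌku:.lot.ˌdi:.fu:.ˈtu.

primary 6, secondary 2, 4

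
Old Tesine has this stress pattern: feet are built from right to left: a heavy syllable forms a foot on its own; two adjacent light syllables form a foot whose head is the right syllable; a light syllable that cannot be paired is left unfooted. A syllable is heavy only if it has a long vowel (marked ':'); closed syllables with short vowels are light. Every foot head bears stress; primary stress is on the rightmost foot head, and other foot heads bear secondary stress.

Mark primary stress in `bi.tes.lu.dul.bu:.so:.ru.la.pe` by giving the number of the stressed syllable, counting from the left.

9

Weights: 1 bi L, 2 tes L, 3 lu L, 4 dul L, 5 bu: H, 6 so: H, 7 ru L, 8 la L, 9 pe L.
Parse right to left (heavy = foot alone; LL = one foot; stranded L unfooted): (bi.ˈtes) (lu.ˈdul) (ˈbu:) (ˈso:) ru (la.ˈpe).
Foot heads: 2, 4, 5, 6, 9.
Primary stress on the rightmost head = syllable 9.
Primary stress: syllable 9 → bi.tes.lu.dul.bu:.so:.ru.la.ˈpe.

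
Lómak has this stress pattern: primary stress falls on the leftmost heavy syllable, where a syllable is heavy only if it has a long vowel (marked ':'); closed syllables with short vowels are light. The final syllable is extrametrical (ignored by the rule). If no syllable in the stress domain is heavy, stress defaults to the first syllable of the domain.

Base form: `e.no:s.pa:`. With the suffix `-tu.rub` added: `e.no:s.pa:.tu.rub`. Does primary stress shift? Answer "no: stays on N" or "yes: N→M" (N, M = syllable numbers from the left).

Base `e.no:s.pa:` (3 syllables):
  The final syllable (3, pa:) is extrametrical; the stress domain is syllables 1–2.
  Weights: 1 e L, 2 no:s H.
  Heavy syllables in the domain: 2. The leftmost is syllable 2 (no:s).
  → primary stress on syllable 2.
Suffixed `e.no:s.pa:.tu.rub` (5 syllables):
  The final syllable (5, rub) is extrametrical; the stress domain is syllables 1–4.
  Weights: 1 e L, 2 no:s H, 3 pa: H, 4 tu L.
  Heavy syllables in the domain: 2, 3. The leftmost is syllable 2 (no:s).
  → primary stress on syllable 2.

no: stays on 2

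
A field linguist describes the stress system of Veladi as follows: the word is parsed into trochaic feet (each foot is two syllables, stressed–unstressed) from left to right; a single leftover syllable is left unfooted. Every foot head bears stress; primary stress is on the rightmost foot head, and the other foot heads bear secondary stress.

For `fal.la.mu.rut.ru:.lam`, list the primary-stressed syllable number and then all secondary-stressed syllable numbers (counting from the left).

primary 5, secondary 1, 3

Parse left to right into trochaic (ˈσσ) feet: (ˈfal.la) (ˈmu.rut) (ˈru:.lam).
Foot heads (stressed positions): 1, 3, 5.
End Rule Rightmost: primary stress on the rightmost head = syllable 5.
Secondary stress on 1, 3: ˌfal.la.ˌmu.rut.ˈru:.lam.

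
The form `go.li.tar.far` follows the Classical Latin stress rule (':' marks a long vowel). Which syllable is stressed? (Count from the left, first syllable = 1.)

3

Classical Latin: stress the penult if heavy (long vowel or closed), else the antepenult.
Weights: 2 li L, 3 tar H, 4 far H.
The penult (syllable 3, tar) is heavy, so it takes stress.
Stress on syllable 3: go.li.ˈtar.far.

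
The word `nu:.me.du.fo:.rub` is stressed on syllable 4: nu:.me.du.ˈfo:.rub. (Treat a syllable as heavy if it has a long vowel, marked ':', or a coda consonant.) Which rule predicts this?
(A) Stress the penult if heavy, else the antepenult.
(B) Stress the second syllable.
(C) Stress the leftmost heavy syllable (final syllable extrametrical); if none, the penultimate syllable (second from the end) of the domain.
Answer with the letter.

Rule A → syllable 4 ✓.
Rule B → syllable 2 (observed: 4).
Rule C → syllable 1 (observed: 4).

A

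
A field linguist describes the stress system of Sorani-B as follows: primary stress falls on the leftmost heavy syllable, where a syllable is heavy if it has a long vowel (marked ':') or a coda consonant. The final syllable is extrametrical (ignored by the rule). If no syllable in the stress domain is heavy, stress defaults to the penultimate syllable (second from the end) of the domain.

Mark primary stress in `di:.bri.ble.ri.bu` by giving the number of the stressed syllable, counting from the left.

The final syllable (5, bu) is extrametrical; the stress domain is syllables 1–4.
Weights: 1 di: H, 2 bri L, 3 ble L, 4 ri L.
Heavy syllables in the domain: 1. The leftmost is syllable 1 (di:).
Primary stress: syllable 1 → ˈdi:.bri.ble.ri.bu.

1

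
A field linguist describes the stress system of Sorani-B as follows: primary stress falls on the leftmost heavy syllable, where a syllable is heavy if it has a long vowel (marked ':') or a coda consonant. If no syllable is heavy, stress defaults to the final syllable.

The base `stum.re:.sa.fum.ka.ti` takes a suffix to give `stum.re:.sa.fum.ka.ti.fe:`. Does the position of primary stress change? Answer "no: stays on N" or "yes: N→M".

no: stays on 1

Base `stum.re:.sa.fum.ka.ti` (6 syllables):
  Weights: 1 stum H, 2 re: H, 3 sa L, 4 fum H, 5 ka L, 6 ti L.
  Heavy syllables in the domain: 1, 2, 4. The leftmost is syllable 1 (stum).
  → primary stress on syllable 1.
Suffixed `stum.re:.sa.fum.ka.ti.fe:` (7 syllables):
  Weights: 1 stum H, 2 re: H, 3 sa L, 4 fum H, 5 ka L, 6 ti L, 7 fe: H.
  Heavy syllables in the domain: 1, 2, 4, 7. The leftmost is syllable 1 (stum).
  → primary stress on syllable 1.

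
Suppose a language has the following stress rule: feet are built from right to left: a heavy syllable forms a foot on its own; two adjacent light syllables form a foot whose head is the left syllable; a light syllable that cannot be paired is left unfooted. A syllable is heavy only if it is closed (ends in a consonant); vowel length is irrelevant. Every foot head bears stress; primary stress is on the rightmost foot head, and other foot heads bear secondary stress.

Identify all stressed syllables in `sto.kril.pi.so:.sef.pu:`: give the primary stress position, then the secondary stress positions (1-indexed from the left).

primary 5, secondary 2, 3

Weights: 1 sto L, 2 kril H, 3 pi L, 4 so: L, 5 sef H, 6 pu: L.
Parse right to left (heavy = foot alone; LL = one foot; stranded L unfooted): sto (ˈkril) (ˈpi.so:) (ˈsef) pu:.
Foot heads: 2, 3, 5.
Primary stress on the rightmost head = syllable 5.
Secondary stress on 2, 3: sto.ˌkril.ˌpi.so:.ˈsef.pu:.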